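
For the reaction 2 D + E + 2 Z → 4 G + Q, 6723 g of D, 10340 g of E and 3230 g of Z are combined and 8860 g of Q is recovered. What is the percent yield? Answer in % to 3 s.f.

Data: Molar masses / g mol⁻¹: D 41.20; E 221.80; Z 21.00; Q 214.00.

88.8 %

n(D) = 6723 / 41.20 = 163.2 mol
n(E) = 10340 / 221.80 = 46.62 mol
n(Z) = 3230 / 21.00 = 153.8 mol
n/ν for D = 163.2/2 = 81.60
n/ν for E = 46.62/1 = 46.62
n/ν for Z = 153.8/2 = 76.90
Smallest n/ν is E → limiting reagent.
theoretical n(Q) = (1/1) × 46.62 = 46.62 mol → 9977 g
% yield = 8860 / 9977 × 100 = 88.80 %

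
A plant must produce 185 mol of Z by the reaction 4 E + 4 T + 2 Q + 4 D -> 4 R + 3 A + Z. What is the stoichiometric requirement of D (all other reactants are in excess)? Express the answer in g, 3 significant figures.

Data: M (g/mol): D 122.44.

90600 g

n(Z) = 185.0 mol
n(D) = (4/1) × 185.0 = 740.0 mol
mass = 740.0 × 122.44 = 90610 g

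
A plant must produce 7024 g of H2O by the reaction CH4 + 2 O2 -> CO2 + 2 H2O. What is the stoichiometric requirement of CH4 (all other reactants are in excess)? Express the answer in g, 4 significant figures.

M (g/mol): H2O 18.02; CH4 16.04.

n(H2O) = 7024 / 18.02 = 389.8 mol
n(CH4) = (1/2) × 389.8 = 194.9 mol
mass = 194.9 × 16.04 = 3126 g

3126 g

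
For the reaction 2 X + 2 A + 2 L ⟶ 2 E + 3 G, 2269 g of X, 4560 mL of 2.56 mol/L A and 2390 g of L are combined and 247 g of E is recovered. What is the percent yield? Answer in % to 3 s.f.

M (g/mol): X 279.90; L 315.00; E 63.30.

51.4 %

n(X) = 2269 / 279.90 = 8.106 mol
n(A) = 2.56 × 4560/1000 = 11.67 mol
n(L) = 2390 / 315.00 = 7.587 mol
n/ν → X: 4.053, A: 5.835, L: 3.794; L is limiting.
theoretical n(E) = (2/2) × 7.587 = 7.587 mol → 480.3 g
% yield = 247 / 480.3 × 100 = 51.43 %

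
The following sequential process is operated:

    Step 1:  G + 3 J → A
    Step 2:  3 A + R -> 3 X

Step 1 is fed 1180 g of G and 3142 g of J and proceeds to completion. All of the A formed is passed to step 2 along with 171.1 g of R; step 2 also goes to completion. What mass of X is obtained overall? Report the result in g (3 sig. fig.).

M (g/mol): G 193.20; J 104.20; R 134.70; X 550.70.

Step 1:
n(G) = 1180 / 193.20 = 6.108 mol
n(J) = 3142 / 104.20 = 30.15 mol
n/ν → G: 6.108, J: 10.05; G is limiting.
n(A) produced = (1/1) × 6.108 = 6.108 mol
Step 2:
n(A) available = 6.108 mol
n(R) = 171.1 / 134.70 = 1.270 mol
n/ν → A: 2.036, R: 1.270; R is limiting.
n(X) = (3/1) × 1.270 = 3.810 mol
mass = 3.810 × 550.70 = 2098 g

2100 g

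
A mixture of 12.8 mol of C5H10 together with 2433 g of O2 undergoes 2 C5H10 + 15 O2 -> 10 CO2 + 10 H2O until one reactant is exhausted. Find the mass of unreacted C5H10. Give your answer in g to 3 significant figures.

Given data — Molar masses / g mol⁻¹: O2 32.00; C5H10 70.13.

187 g

n(C5H10) = 12.80 mol
n(O2) = 2433 / 32.00 = 76.03 mol
n/ν for C5H10 = 12.80/2 = 6.400
n/ν for O2 = 76.03/15 = 5.069
Smallest n/ν is O2 → limiting reagent.
C5H10 consumed = (2/15) × 76.03 = 10.14 mol
C5H10 remaining = 12.80 − 10.14 = 2.660 mol
mass = 2.660 × 70.13 = 186.5 g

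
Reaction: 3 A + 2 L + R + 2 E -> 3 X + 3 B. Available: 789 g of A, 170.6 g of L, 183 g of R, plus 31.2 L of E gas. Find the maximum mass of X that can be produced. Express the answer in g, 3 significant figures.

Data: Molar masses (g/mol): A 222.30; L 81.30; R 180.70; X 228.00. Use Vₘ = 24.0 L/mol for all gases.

n(A) = 789.0 / 222.30 = 3.549 mol
n(L) = 170.6 / 81.30 = 2.098 mol
n(R) = 183.0 / 180.70 = 1.013 mol
n(E) = 31.20 / 24.0 = 1.300 mol
n/ν for A = 3.549/3 = 1.183
n/ν for L = 2.098/2 = 1.049
n/ν for R = 1.013/1 = 1.013
n/ν for E = 1.300/2 = 0.6500
Smallest n/ν is E → limiting reagent.
n(X) = (3/2) × 1.300 = 1.950 mol
mass = 1.950 × 228.00 = 444.6 g

445 g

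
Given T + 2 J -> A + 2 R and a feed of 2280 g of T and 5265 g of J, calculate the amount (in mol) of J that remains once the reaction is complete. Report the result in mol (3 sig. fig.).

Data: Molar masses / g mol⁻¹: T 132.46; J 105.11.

n(T) = 2280 / 132.46 = 17.21 mol
n(J) = 5265 / 105.11 = 50.09 mol
n/ν for T = 17.21/1 = 17.21
n/ν for J = 50.09/2 = 25.05
Smallest n/ν is T → limiting reagent.
J consumed = (2/1) × 17.21 = 34.42 mol
J remaining = 50.09 − 34.42 = 15.67 mol

15.7 mol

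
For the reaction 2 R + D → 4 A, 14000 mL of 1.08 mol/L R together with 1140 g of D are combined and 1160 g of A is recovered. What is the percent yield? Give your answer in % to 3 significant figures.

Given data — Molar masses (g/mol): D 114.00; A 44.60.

86.0 %

n(R) = 1.08 × 14000/1000 = 15.12 mol
n(D) = 1140 / 114.00 = 10.00 mol
n/ν for R = 15.12/2 = 7.560
n/ν for D = 10.00/1 = 10.00
Smallest n/ν is R → limiting reagent.
theoretical n(A) = (4/2) × 15.12 = 30.24 mol → 1349 g
% yield = 1160 / 1349 × 100 = 85.99 %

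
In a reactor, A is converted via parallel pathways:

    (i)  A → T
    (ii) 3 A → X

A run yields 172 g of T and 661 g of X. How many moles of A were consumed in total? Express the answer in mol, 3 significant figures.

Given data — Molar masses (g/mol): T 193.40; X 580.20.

n(T) = 172 / 193.40 = 0.8893 mol
n(X) = 661 / 580.20 = 1.139 mol
n(A) via (i) = (1/1)×0.8893 = 0.8893 mol
n(A) via (ii) = (3/1)×1.139 = 3.417 mol
total n(A) = 0.8893 + 3.417 = 4.306 mol

4.31 mol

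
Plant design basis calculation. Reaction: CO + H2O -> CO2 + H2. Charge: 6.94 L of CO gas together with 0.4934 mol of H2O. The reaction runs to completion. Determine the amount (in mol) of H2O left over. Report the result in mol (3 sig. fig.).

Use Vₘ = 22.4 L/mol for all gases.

0.184 mol

n(CO) = 6.940 / 22.4 = 0.3098 mol
n(H2O) = 0.4934 mol
n/ν for CO = 0.3098/1 = 0.3098
n/ν for H2O = 0.4934/1 = 0.4934
Smallest n/ν is CO → limiting reagent.
H2O consumed = (1/1) × 0.3098 = 0.3098 mol
H2O remaining = 0.4934 − 0.3098 = 0.1836 mol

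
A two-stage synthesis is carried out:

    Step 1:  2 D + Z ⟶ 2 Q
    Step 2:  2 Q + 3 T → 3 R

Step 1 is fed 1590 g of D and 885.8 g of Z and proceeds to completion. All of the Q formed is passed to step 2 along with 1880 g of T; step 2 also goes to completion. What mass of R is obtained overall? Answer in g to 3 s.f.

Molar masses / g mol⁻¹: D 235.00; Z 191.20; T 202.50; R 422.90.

Step 1:
n(D) = 1590 / 235.00 = 6.766 mol
n(Z) = 885.8 / 191.20 = 4.633 mol
n/ν for D = 6.766/2 = 3.383
n/ν for Z = 4.633/1 = 4.633
Smallest n/ν is D → limiting reagent.
n(Q) produced = (2/2) × 6.766 = 6.766 mol
Step 2:
n(Q) available = 6.766 mol
n(T) = 1880 / 202.50 = 9.284 mol
n/ν for Q = 6.766/2 = 3.383
n/ν for T = 9.284/3 = 3.095
Smallest n/ν is T → limiting reagent.
n(R) = (3/3) × 9.284 = 9.284 mol
mass = 9.284 × 422.90 = 3926 g

3930 g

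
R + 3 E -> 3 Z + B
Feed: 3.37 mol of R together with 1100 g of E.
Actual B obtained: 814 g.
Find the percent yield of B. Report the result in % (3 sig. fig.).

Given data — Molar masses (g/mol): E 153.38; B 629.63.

n(R) = 3.370 mol
n(E) = 1100 / 153.38 = 7.172 mol
n/ν for R = 3.370/1 = 3.370
n/ν for E = 7.172/3 = 2.391
Smallest n/ν is E → limiting reagent.
theoretical n(B) = (1/3) × 7.172 = 2.391 mol → 1505 g
% yield = 814 / 1505 × 100 = 54.09 %

54.1 %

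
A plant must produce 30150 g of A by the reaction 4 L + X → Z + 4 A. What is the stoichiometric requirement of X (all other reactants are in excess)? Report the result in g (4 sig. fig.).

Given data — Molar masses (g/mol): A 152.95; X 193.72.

9547 g

n(A) = 30150 / 152.95 = 197.1 mol
n(X) = (1/4) × 197.1 = 49.28 mol
mass = 49.28 × 193.72 = 9547 g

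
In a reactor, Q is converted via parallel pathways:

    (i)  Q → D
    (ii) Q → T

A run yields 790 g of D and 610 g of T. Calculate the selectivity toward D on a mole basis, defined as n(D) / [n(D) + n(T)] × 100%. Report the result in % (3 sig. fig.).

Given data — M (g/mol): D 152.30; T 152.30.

56.4 %

n(D) = 790 / 152.30 = 5.187 mol
n(T) = 610 / 152.30 = 4.005 mol
selectivity = 5.187/(5.187+4.005) × 100 = 56.43 %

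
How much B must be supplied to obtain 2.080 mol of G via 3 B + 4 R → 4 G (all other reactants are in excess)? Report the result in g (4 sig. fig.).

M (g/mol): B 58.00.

90.48 g

n(G) = 2.080 mol
n(B) = (3/4) × 2.080 = 1.560 mol
mass = 1.560 × 58.00 = 90.48 g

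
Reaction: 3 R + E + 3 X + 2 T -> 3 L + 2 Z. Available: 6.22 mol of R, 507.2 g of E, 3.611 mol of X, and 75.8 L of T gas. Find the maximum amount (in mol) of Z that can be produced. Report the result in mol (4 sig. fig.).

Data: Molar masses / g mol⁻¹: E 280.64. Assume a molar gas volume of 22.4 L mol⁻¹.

2.407 mol

n(R) = 6.220 mol
n(E) = 507.2 / 280.64 = 1.807 mol
n(X) = 3.611 mol
n(T) = 75.80 / 22.4 = 3.384 mol
n/ν → R: 2.073, E: 1.807, X: 1.204, T: 1.692; X is limiting.
n(Z) = (2/3) × 3.611 = 2.407 mol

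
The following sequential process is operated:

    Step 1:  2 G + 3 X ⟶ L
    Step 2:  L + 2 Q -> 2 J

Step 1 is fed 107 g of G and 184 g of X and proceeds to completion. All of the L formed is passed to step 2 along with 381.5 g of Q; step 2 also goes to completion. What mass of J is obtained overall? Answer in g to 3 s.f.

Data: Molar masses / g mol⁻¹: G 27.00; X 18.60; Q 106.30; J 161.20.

579 g

Step 1:
n(G) = 107.0 / 27.00 = 3.963 mol
n(X) = 184.0 / 18.60 = 9.892 mol
n/ν for G = 3.963/2 = 1.982
n/ν for X = 9.892/3 = 3.297
Smallest n/ν is G → limiting reagent.
n(L) produced = (1/2) × 3.963 = 1.982 mol
Step 2:
n(L) available = 1.982 mol
n(Q) = 381.5 / 106.30 = 3.589 mol
n/ν for L = 1.982/1 = 1.982
n/ν for Q = 3.589/2 = 1.795
Smallest n/ν is Q → limiting reagent.
n(J) = (2/2) × 3.589 = 3.589 mol
mass = 3.589 × 161.20 = 578.5 g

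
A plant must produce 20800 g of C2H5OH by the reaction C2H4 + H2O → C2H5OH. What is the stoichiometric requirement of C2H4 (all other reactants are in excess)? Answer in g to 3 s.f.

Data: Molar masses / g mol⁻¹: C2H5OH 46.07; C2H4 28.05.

n(C2H5OH) = 20800 / 46.07 = 451.5 mol
n(C2H4) = (1/1) × 451.5 = 451.5 mol
mass = 451.5 × 28.05 = 12660 g

12700 g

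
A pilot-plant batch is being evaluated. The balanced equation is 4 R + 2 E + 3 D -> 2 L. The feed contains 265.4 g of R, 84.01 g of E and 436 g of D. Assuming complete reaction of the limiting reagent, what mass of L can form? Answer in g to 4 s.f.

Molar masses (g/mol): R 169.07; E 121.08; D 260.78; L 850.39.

590.0 g

n(R) = 265.4 / 169.07 = 1.570 mol
n(E) = 84.01 / 121.08 = 0.6938 mol
n(D) = 436.0 / 260.78 = 1.672 mol
n/ν for R = 1.570/4 = 0.3925
n/ν for E = 0.6938/2 = 0.3469
n/ν for D = 1.672/3 = 0.5573
Smallest n/ν is E → limiting reagent.
n(L) = (2/2) × 0.6938 = 0.6938 mol
mass = 0.6938 × 850.39 = 590.0 g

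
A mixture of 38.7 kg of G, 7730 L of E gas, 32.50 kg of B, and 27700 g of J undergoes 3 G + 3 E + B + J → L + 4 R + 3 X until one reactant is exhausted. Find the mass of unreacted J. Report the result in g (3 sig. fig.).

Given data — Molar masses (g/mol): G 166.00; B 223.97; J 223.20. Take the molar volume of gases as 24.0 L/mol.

n(G) = 38.70×1000 / 166.00 = 233.1 mol
n(E) = 7730 / 24.0 = 322.1 mol
n(B) = 32.50×1000 / 223.97 = 145.1 mol
n(J) = 27700 / 223.20 = 124.1 mol
n/ν for G = 233.1/3 = 77.70
n/ν for E = 322.1/3 = 107.4
n/ν for B = 145.1/1 = 145.1
n/ν for J = 124.1/1 = 124.1
Smallest n/ν is G → limiting reagent.
J consumed = (1/3) × 233.1 = 77.70 mol
J remaining = 124.1 − 77.70 = 46.40 mol
mass = 46.40 × 223.20 = 10360 g

10400 g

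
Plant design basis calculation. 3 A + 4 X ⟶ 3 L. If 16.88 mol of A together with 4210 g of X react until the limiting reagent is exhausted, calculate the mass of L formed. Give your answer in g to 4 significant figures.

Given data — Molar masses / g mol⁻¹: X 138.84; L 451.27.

7617 g

n(A) = 16.88 mol
n(X) = 4210 / 138.84 = 30.32 mol
n/ν for A = 16.88/3 = 5.627
n/ν for X = 30.32/4 = 7.580
Smallest n/ν is A → limiting reagent.
n(L) = (3/3) × 16.88 = 16.88 mol
mass = 16.88 × 451.27 = 7617 g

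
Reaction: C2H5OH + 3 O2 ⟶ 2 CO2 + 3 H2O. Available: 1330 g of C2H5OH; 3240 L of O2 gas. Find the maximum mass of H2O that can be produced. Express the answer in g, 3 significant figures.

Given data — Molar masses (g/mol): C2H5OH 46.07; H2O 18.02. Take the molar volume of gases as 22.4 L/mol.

n(C2H5OH) = 1330 / 46.07 = 28.87 mol
n(O2) = 3240 / 22.4 = 144.6 mol
n/ν for C2H5OH = 28.87/1 = 28.87
n/ν for O2 = 144.6/3 = 48.20
Smallest n/ν is C2H5OH → limiting reagent.
n(H2O) = (3/1) × 28.87 = 86.61 mol
mass = 86.61 × 18.02 = 1561 g

1560 g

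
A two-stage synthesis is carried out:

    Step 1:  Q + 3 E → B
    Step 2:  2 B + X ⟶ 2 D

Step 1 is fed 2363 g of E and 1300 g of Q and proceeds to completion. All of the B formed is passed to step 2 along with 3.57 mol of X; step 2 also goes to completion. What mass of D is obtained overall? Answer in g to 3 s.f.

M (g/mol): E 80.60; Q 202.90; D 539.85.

3460 g

Step 1:
n(E) = 2363 / 80.60 = 29.32 mol
n(Q) = 1300 / 202.90 = 6.407 mol
n/ν → E: 9.773, Q: 6.407; Q is limiting.
n(B) produced = (1/1) × 6.407 = 6.407 mol
Step 2:
n(B) available = 6.407 mol
n(X) = 3.570 mol
n/ν → B: 3.204, X: 3.570; B is limiting.
n(D) = (2/2) × 6.407 = 6.407 mol
mass = 6.407 × 539.85 = 3459 g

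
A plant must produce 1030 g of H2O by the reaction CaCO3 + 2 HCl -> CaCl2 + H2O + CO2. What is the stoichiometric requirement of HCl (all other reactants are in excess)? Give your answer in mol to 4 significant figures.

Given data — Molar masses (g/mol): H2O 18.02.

114.3 mol

n(H2O) = 1030 / 18.02 = 57.16 mol
n(HCl) = (2/1) × 57.16 = 114.3 mol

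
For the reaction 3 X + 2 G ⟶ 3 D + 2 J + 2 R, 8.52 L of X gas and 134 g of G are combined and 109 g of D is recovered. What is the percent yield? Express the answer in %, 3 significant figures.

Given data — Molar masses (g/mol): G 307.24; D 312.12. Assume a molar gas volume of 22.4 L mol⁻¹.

91.8 %

n(X) = 8.520 / 22.4 = 0.3804 mol
n(G) = 134.0 / 307.24 = 0.4361 mol
n/ν → X: 0.1268, G: 0.2181; X is limiting.
theoretical n(D) = (3/3) × 0.3804 = 0.3804 mol → 118.7 g
% yield = 109 / 118.7 × 100 = 91.83 %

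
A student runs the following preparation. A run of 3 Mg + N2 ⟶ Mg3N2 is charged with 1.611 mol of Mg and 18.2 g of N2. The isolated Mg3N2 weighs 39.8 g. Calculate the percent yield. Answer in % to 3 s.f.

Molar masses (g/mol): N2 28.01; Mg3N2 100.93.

73.4 %

n(Mg) = 1.611 mol
n(N2) = 18.20 / 28.01 = 0.6498 mol
n/ν → Mg: 0.5370, N2: 0.6498; Mg is limiting.
theoretical n(Mg3N2) = (1/3) × 1.611 = 0.5370 mol → 54.20 g
% yield = 39.8 / 54.20 × 100 = 73.43 %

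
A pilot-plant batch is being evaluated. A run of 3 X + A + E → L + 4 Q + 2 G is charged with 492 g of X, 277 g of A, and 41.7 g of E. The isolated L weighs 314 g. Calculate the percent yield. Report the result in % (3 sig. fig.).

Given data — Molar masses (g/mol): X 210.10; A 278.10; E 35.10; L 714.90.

56.3 %

n(X) = 492.0 / 210.10 = 2.342 mol
n(A) = 277.0 / 278.10 = 0.9960 mol
n(E) = 41.70 / 35.10 = 1.188 mol
n/ν for X = 2.342/3 = 0.7807
n/ν for A = 0.9960/1 = 0.9960
n/ν for E = 1.188/1 = 1.188
Smallest n/ν is X → limiting reagent.
theoretical n(L) = (1/3) × 2.342 = 0.7807 mol → 558.1 g
% yield = 314 / 558.1 × 100 = 56.26 %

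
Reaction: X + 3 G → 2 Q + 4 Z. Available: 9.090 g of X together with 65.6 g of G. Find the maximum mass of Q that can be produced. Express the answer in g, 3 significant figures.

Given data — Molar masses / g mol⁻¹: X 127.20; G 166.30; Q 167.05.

n(X) = 9.090 / 127.20 = 0.07146 mol
n(G) = 65.60 / 166.30 = 0.3945 mol
n/ν for X = 0.07146/1 = 0.07146
n/ν for G = 0.3945/3 = 0.1315
Smallest n/ν is X → limiting reagent.
n(Q) = (2/1) × 0.07146 = 0.1429 mol
mass = 0.1429 × 167.05 = 23.87 g

23.9 g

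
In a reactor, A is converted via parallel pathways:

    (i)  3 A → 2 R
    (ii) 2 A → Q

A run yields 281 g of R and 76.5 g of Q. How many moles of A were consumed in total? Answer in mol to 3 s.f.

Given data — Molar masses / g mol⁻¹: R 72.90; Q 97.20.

7.36 mol

n(R) = 281 / 72.90 = 3.855 mol
n(Q) = 76.5 / 97.20 = 0.7870 mol
n(A) via (i) = (3/2)×3.855 = 5.783 mol
n(A) via (ii) = (2/1)×0.7870 = 1.574 mol
total n(A) = 5.783 + 1.574 = 7.357 mol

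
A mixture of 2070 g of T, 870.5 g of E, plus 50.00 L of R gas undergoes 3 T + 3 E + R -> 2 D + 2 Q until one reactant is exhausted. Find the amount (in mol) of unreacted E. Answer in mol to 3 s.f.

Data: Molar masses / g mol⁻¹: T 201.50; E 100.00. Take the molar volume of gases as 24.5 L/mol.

2.58 mol

n(T) = 2070 / 201.50 = 10.27 mol
n(E) = 870.5 / 100.00 = 8.705 mol
n(R) = 50.00 / 24.5 = 2.041 mol
n/ν for T = 10.27/3 = 3.423
n/ν for E = 8.705/3 = 2.902
n/ν for R = 2.041/1 = 2.041
Smallest n/ν is R → limiting reagent.
E consumed = (3/1) × 2.041 = 6.123 mol
E remaining = 8.705 − 6.123 = 2.582 mol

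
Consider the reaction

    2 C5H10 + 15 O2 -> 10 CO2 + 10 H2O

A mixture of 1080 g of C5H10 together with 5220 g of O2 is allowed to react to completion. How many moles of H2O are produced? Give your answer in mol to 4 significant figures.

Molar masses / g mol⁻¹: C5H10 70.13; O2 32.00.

n(C5H10) = 1080 / 70.13 = 15.40 mol
n(O2) = 5220 / 32.00 = 163.1 mol
n/ν for C5H10 = 15.40/2 = 7.700
n/ν for O2 = 163.1/15 = 10.87
Smallest n/ν is C5H10 → limiting reagent.
n(H2O) = (10/2) × 15.40 = 77.00 mol

77.00 mol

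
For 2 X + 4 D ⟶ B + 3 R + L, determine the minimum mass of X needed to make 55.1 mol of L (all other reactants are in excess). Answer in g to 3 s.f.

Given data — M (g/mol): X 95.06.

10500 g

n(L) = 55.10 mol
n(X) = (2/1) × 55.10 = 110.2 mol
mass = 110.2 × 95.06 = 10480 g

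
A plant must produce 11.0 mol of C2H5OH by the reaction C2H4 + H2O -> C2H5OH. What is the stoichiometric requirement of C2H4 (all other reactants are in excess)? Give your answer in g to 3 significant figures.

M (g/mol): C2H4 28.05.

n(C2H5OH) = 11.00 mol
n(C2H4) = (1/1) × 11.00 = 11.00 mol
mass = 11.00 × 28.05 = 308.6 g

309 g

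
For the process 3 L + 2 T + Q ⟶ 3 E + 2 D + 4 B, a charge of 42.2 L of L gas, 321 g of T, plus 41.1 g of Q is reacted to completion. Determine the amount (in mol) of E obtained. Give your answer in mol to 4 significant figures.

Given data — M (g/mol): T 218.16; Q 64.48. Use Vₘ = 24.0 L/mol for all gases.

1.758 mol

n(L) = 42.20 / 24.0 = 1.758 mol
n(T) = 321.0 / 218.16 = 1.471 mol
n(Q) = 41.10 / 64.48 = 0.6374 mol
n/ν for L = 1.758/3 = 0.5860
n/ν for T = 1.471/2 = 0.7355
n/ν for Q = 0.6374/1 = 0.6374
Smallest n/ν is L → limiting reagent.
n(E) = (3/3) × 1.758 = 1.758 mol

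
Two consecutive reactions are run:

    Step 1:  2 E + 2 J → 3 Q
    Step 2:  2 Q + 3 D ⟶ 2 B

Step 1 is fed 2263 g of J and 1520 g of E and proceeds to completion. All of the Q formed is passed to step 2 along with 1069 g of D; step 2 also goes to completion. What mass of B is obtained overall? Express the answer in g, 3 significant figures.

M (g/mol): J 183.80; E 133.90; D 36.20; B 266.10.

Step 1:
n(J) = 2263 / 183.80 = 12.31 mol
n(E) = 1520 / 133.90 = 11.35 mol
n/ν → J: 6.155, E: 5.675; E is limiting.
n(Q) produced = (3/2) × 11.35 = 17.03 mol
Step 2:
n(Q) available = 17.03 mol
n(D) = 1069 / 36.20 = 29.53 mol
n/ν → Q: 8.515, D: 9.843; Q is limiting.
n(B) = (2/2) × 17.03 = 17.03 mol
mass = 17.03 × 266.10 = 4532 g

4530 g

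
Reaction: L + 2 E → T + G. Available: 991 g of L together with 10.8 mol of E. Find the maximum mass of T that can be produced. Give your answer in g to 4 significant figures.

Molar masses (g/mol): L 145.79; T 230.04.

1242 g

n(L) = 991.0 / 145.79 = 6.797 mol
n(E) = 10.80 mol
n/ν for L = 6.797/1 = 6.797
n/ν for E = 10.80/2 = 5.400
Smallest n/ν is E → limiting reagent.
n(T) = (1/2) × 10.80 = 5.400 mol
mass = 5.400 × 230.04 = 1242 g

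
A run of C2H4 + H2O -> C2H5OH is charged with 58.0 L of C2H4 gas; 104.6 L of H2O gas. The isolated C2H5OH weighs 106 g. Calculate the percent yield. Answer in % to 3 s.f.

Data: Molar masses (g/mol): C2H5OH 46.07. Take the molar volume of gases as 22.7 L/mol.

n(C2H4) = 58.00 / 22.7 = 2.555 mol
n(H2O) = 104.6 / 22.7 = 4.608 mol
n/ν for C2H4 = 2.555/1 = 2.555
n/ν for H2O = 4.608/1 = 4.608
Smallest n/ν is C2H4 → limiting reagent.
theoretical n(C2H5OH) = (1/1) × 2.555 = 2.555 mol → 117.7 g
% yield = 106 / 117.7 × 100 = 90.06 %

90.1 %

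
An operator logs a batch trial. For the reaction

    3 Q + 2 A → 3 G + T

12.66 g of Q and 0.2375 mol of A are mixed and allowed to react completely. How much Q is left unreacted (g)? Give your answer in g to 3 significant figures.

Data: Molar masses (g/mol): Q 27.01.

n(Q) = 12.66 / 27.01 = 0.4687 mol
n(A) = 0.2375 mol
n/ν for Q = 0.4687/3 = 0.1562
n/ν for A = 0.2375/2 = 0.1188
Smallest n/ν is A → limiting reagent.
Q consumed = (3/2) × 0.2375 = 0.3563 mol
Q remaining = 0.4687 − 0.3563 = 0.1124 mol
mass = 0.1124 × 27.01 = 3.036 g

3.04 g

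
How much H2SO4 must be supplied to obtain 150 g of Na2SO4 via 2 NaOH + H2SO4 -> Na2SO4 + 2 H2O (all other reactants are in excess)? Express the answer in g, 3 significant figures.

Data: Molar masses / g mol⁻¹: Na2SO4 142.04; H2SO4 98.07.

104 g

n(Na2SO4) = 150 / 142.04 = 1.056 mol
n(H2SO4) = (1/1) × 1.056 = 1.056 mol
mass = 1.056 × 98.07 = 103.6 g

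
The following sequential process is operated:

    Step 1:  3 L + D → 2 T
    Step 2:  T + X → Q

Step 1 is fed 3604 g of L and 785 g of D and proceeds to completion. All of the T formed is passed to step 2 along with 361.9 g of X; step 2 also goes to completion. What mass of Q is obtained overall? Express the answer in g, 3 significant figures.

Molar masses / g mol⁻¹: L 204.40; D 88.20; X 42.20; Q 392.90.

Step 1:
n(L) = 3604 / 204.40 = 17.63 mol
n(D) = 785.0 / 88.20 = 8.900 mol
n/ν for L = 17.63/3 = 5.877
n/ν for D = 8.900/1 = 8.900
Smallest n/ν is L → limiting reagent.
n(T) produced = (2/3) × 17.63 = 11.75 mol
Step 2:
n(T) available = 11.75 mol
n(X) = 361.9 / 42.20 = 8.576 mol
n/ν for T = 11.75/1 = 11.75
n/ν for X = 8.576/1 = 8.576
Smallest n/ν is X → limiting reagent.
n(Q) = (1/1) × 8.576 = 8.576 mol
mass = 8.576 × 392.90 = 3370 g

3370 g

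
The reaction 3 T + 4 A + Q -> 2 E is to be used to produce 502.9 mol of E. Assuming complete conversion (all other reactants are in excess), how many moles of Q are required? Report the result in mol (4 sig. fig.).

251.5 mol

n(E) = 502.9 mol
n(Q) = (1/2) × 502.9 = 251.5 mol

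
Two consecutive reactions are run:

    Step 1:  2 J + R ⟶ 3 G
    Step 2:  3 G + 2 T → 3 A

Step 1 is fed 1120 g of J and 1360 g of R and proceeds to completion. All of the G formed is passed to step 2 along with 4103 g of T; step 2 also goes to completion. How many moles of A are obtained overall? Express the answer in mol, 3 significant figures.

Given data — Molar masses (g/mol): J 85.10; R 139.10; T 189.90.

Step 1:
n(J) = 1120 / 85.10 = 13.16 mol
n(R) = 1360 / 139.10 = 9.777 mol
n/ν for J = 13.16/2 = 6.580
n/ν for R = 9.777/1 = 9.777
Smallest n/ν is J → limiting reagent.
n(G) produced = (3/2) × 13.16 = 19.74 mol
Step 2:
n(G) available = 19.74 mol
n(T) = 4103 / 189.90 = 21.61 mol
n/ν for G = 19.74/3 = 6.580
n/ν for T = 21.61/2 = 10.81
Smallest n/ν is G → limiting reagent.
n(A) = (3/3) × 19.74 = 19.74 mol

19.7 mol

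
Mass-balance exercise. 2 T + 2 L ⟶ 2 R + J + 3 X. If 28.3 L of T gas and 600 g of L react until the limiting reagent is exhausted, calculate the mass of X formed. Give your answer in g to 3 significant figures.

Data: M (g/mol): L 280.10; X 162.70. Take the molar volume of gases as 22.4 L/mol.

308 g

n(T) = 28.30 / 22.4 = 1.263 mol
n(L) = 600.0 / 280.10 = 2.142 mol
n/ν → T: 0.6315, L: 1.071; T is limiting.
n(X) = (3/2) × 1.263 = 1.895 mol
mass = 1.895 × 162.70 = 308.3 g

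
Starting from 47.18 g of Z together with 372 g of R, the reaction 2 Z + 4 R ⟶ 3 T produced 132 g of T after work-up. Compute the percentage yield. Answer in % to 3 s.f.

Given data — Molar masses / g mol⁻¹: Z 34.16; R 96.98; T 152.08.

41.9 %

n(Z) = 47.18 / 34.16 = 1.381 mol
n(R) = 372.0 / 96.98 = 3.836 mol
n/ν for Z = 1.381/2 = 0.6905
n/ν for R = 3.836/4 = 0.9590
Smallest n/ν is Z → limiting reagent.
theoretical n(T) = (3/2) × 1.381 = 2.072 mol → 315.1 g
% yield = 132 / 315.1 × 100 = 41.89 %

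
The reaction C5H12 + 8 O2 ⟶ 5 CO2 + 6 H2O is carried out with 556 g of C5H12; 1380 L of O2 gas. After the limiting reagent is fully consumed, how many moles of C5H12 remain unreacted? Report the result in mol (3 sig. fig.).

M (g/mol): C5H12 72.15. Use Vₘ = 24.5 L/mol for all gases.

0.665 mol

n(C5H12) = 556.0 / 72.15 = 7.706 mol
n(O2) = 1380 / 24.5 = 56.33 mol
n/ν for C5H12 = 7.706/1 = 7.706
n/ν for O2 = 56.33/8 = 7.041
Smallest n/ν is O2 → limiting reagent.
C5H12 consumed = (1/8) × 56.33 = 7.041 mol
C5H12 remaining = 7.706 − 7.041 = 0.6650 mol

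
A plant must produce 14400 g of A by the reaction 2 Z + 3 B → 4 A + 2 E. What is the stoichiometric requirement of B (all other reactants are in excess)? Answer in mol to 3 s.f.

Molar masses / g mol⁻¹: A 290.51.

n(A) = 14400 / 290.51 = 49.57 mol
n(B) = (3/4) × 49.57 = 37.18 mol

37.2 mol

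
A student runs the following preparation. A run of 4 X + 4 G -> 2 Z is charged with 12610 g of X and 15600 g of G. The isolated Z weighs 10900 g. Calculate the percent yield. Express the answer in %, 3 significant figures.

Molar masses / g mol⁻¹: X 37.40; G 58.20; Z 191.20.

n(X) = 12610 / 37.40 = 337.2 mol
n(G) = 15600 / 58.20 = 268.0 mol
n/ν → X: 84.30, G: 67.00; G is limiting.
theoretical n(Z) = (2/4) × 268.0 = 134.0 mol → 25620 g
% yield = 10900 / 25620 × 100 = 42.54 %

42.5 %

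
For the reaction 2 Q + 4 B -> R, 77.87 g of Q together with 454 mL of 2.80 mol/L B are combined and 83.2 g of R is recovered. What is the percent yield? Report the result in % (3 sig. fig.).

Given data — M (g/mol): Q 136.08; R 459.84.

n(Q) = 77.87 / 136.08 = 0.5722 mol
n(B) = 2.80 × 454.0/1000 = 1.271 mol
n/ν for Q = 0.5722/2 = 0.2861
n/ν for B = 1.271/4 = 0.3178
Smallest n/ν is Q → limiting reagent.
theoretical n(R) = (1/2) × 0.5722 = 0.2861 mol → 131.6 g
% yield = 83.2 / 131.6 × 100 = 63.22 %

63.2 %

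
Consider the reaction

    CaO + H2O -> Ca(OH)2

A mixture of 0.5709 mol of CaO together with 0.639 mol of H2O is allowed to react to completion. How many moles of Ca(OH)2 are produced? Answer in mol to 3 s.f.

0.571 mol

n(CaO) = 0.5709 mol
n(H2O) = 0.6390 mol
n/ν for CaO = 0.5709/1 = 0.5709
n/ν for H2O = 0.6390/1 = 0.6390
Smallest n/ν is CaO → limiting reagent.
n(Ca(OH)2) = (1/1) × 0.5709 = 0.5709 mol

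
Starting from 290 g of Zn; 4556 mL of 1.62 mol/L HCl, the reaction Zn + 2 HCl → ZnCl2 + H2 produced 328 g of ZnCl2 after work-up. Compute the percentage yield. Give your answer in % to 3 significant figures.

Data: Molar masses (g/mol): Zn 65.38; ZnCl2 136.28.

65.2 %

n(Zn) = 290.0 / 65.38 = 4.436 mol
n(HCl) = 1.62 × 4556/1000 = 7.381 mol
n/ν → Zn: 4.436, HCl: 3.691; HCl is limiting.
theoretical n(ZnCl2) = (1/2) × 7.381 = 3.691 mol → 503.0 g
% yield = 328 / 503.0 × 100 = 65.21 %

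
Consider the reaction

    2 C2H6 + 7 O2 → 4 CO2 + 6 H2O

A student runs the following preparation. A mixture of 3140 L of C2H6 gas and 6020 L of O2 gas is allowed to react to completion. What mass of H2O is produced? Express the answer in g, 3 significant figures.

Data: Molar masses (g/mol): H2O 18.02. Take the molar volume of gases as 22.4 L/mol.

n(C2H6) = 3140 / 22.4 = 140.2 mol
n(O2) = 6020 / 22.4 = 268.8 mol
n/ν for C2H6 = 140.2/2 = 70.10
n/ν for O2 = 268.8/7 = 38.40
Smallest n/ν is O2 → limiting reagent.
n(H2O) = (6/7) × 268.8 = 230.4 mol
mass = 230.4 × 18.02 = 4152 g

4150 g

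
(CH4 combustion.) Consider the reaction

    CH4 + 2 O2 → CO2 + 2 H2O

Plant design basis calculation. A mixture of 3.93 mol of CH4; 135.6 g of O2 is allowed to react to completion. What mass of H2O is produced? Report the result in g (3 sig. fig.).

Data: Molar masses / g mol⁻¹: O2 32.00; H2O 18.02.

76.4 g

n(CH4) = 3.930 mol
n(O2) = 135.6 / 32.00 = 4.238 mol
n/ν for CH4 = 3.930/1 = 3.930
n/ν for O2 = 4.238/2 = 2.119
Smallest n/ν is O2 → limiting reagent.
n(H2O) = (2/2) × 4.238 = 4.238 mol
mass = 4.238 × 18.02 = 76.37 g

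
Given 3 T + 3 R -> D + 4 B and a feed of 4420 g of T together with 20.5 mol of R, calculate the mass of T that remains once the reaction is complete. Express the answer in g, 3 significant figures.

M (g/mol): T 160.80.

n(T) = 4420 / 160.80 = 27.49 mol
n(R) = 20.50 mol
n/ν for T = 27.49/3 = 9.163
n/ν for R = 20.50/3 = 6.833
Smallest n/ν is R → limiting reagent.
T consumed = (3/3) × 20.50 = 20.50 mol
T remaining = 27.49 − 20.50 = 6.990 mol
mass = 6.990 × 160.80 = 1124 g

1120 g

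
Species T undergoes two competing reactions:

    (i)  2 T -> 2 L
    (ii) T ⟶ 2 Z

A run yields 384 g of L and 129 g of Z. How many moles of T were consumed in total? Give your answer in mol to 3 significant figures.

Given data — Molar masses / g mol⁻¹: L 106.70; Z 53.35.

4.81 mol

n(L) = 384 / 106.70 = 3.599 mol
n(Z) = 129 / 53.35 = 2.418 mol
n(T) via (i) = (2/2)×3.599 = 3.599 mol
n(T) via (ii) = (1/2)×2.418 = 1.209 mol
total n(T) = 3.599 + 1.209 = 4.808 mol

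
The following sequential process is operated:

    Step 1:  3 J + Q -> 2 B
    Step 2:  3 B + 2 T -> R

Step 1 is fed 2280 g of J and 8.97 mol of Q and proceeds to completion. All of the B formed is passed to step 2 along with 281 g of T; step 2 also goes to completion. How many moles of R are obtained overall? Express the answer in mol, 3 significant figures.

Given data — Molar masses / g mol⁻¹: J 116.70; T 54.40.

Step 1:
n(J) = 2280 / 116.70 = 19.54 mol
n(Q) = 8.970 mol
n/ν for J = 19.54/3 = 6.513
n/ν for Q = 8.970/1 = 8.970
Smallest n/ν is J → limiting reagent.
n(B) produced = (2/3) × 19.54 = 13.03 mol
Step 2:
n(B) available = 13.03 mol
n(T) = 281.0 / 54.40 = 5.165 mol
n/ν for B = 13.03/3 = 4.343
n/ν for T = 5.165/2 = 2.583
Smallest n/ν is T → limiting reagent.
n(R) = (1/2) × 5.165 = 2.583 mol

2.58 mol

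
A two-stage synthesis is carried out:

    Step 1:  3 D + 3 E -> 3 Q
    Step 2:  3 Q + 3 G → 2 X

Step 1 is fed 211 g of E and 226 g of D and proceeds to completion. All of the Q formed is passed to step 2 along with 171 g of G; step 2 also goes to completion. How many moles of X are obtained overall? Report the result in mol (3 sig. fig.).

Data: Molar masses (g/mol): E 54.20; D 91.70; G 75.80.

Step 1:
n(E) = 211.0 / 54.20 = 3.893 mol
n(D) = 226.0 / 91.70 = 2.465 mol
n/ν for E = 3.893/3 = 1.298
n/ν for D = 2.465/3 = 0.8217
Smallest n/ν is D → limiting reagent.
n(Q) produced = (3/3) × 2.465 = 2.465 mol
Step 2:
n(Q) available = 2.465 mol
n(G) = 171.0 / 75.80 = 2.256 mol
n/ν for Q = 2.465/3 = 0.8217
n/ν for G = 2.256/3 = 0.7520
Smallest n/ν is G → limiting reagent.
n(X) = (2/3) × 2.256 = 1.504 mol

1.50 mol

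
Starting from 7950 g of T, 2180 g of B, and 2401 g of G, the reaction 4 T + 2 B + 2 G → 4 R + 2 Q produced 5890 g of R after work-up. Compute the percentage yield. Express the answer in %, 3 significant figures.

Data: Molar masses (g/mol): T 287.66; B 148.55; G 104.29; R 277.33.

n(T) = 7950 / 287.66 = 27.64 mol
n(B) = 2180 / 148.55 = 14.68 mol
n(G) = 2401 / 104.29 = 23.02 mol
n/ν → T: 6.910, B: 7.340, G: 11.51; T is limiting.
theoretical n(R) = (4/4) × 27.64 = 27.64 mol → 7665 g
% yield = 5890 / 7665 × 100 = 76.84 %

76.8 %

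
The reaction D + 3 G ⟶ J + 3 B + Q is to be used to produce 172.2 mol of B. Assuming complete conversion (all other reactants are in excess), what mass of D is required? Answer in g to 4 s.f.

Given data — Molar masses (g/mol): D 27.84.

n(B) = 172.2 mol
n(D) = (1/3) × 172.2 = 57.40 mol
mass = 57.40 × 27.84 = 1598 g

1598 g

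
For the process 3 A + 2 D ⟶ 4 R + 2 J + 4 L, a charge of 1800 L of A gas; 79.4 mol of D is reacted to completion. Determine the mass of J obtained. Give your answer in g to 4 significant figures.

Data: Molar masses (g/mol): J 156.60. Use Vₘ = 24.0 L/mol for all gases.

7830 g

n(A) = 1800 / 24.0 = 75.00 mol
n(D) = 79.40 mol
n/ν → A: 25.00, D: 39.70; A is limiting.
n(J) = (2/3) × 75.00 = 50.00 mol
mass = 50.00 × 156.60 = 7830 g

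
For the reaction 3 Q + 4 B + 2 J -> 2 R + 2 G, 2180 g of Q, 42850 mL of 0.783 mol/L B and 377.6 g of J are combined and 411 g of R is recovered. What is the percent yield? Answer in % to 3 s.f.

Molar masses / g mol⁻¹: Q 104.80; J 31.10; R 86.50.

n(Q) = 2180 / 104.80 = 20.80 mol
n(B) = 0.783 × 42850/1000 = 33.55 mol
n(J) = 377.6 / 31.10 = 12.14 mol
n/ν for Q = 20.80/3 = 6.933
n/ν for B = 33.55/4 = 8.388
n/ν for J = 12.14/2 = 6.070
Smallest n/ν is J → limiting reagent.
theoretical n(R) = (2/2) × 12.14 = 12.14 mol → 1050 g
% yield = 411 / 1050 × 100 = 39.14 %

39.1 %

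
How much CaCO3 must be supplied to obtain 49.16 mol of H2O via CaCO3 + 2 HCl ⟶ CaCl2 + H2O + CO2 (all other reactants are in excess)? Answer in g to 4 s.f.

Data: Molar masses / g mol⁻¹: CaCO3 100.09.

n(H2O) = 49.16 mol
n(CaCO3) = (1/1) × 49.16 = 49.16 mol
mass = 49.16 × 100.09 = 4920 g

4920 g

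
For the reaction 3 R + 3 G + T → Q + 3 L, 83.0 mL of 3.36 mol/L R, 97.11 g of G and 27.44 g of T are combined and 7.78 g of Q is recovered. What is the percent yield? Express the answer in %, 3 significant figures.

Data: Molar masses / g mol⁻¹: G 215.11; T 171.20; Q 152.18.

55.0 %

n(R) = 3.36 × 83.00/1000 = 0.2789 mol
n(G) = 97.11 / 215.11 = 0.4514 mol
n(T) = 27.44 / 171.20 = 0.1603 mol
n/ν → R: 0.09297, G: 0.1505, T: 0.1603; R is limiting.
theoretical n(Q) = (1/3) × 0.2789 = 0.09297 mol → 14.15 g
% yield = 7.78 / 14.15 × 100 = 54.98 %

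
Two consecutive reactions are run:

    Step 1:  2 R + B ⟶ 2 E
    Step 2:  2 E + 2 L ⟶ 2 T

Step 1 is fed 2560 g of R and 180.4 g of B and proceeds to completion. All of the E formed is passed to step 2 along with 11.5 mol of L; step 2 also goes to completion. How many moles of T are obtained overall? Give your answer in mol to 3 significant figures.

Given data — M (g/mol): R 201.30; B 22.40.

11.5 mol

Step 1:
n(R) = 2560 / 201.30 = 12.72 mol
n(B) = 180.4 / 22.40 = 8.054 mol
n/ν for R = 12.72/2 = 6.360
n/ν for B = 8.054/1 = 8.054
Smallest n/ν is R → limiting reagent.
n(E) produced = (2/2) × 12.72 = 12.72 mol
Step 2:
n(E) available = 12.72 mol
n(L) = 11.50 mol
n/ν for E = 12.72/2 = 6.360
n/ν for L = 11.50/2 = 5.750
Smallest n/ν is L → limiting reagent.
n(T) = (2/2) × 11.50 = 11.50 mol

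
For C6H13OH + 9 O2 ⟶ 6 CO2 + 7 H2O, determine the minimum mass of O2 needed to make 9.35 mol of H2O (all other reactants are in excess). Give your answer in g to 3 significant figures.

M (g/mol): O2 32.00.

385 g

n(H2O) = 9.350 mol
n(O2) = (9/7) × 9.350 = 12.02 mol
mass = 12.02 × 32.00 = 384.6 g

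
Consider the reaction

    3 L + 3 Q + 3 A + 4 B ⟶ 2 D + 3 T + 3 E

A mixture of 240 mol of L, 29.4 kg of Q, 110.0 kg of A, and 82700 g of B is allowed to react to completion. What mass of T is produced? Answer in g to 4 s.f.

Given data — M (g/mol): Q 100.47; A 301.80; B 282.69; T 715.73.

n(L) = 240.0 mol
n(Q) = 29.40×1000 / 100.47 = 292.6 mol
n(A) = 110.0×1000 / 301.80 = 364.5 mol
n(B) = 82700 / 282.69 = 292.5 mol
n/ν for L = 240.0/3 = 80.00
n/ν for Q = 292.6/3 = 97.53
n/ν for A = 364.5/3 = 121.5
n/ν for B = 292.5/4 = 73.13
Smallest n/ν is B → limiting reagent.
n(T) = (3/4) × 292.5 = 219.4 mol
mass = 219.4 × 715.73 = 157000 g

157000 g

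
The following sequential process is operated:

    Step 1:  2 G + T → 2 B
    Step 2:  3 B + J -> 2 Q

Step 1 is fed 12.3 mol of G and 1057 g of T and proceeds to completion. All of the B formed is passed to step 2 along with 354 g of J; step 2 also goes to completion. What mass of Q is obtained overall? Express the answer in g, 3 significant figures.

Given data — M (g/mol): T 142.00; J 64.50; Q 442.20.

Step 1:
n(G) = 12.30 mol
n(T) = 1057 / 142.00 = 7.444 mol
n/ν → G: 6.150, T: 7.444; G is limiting.
n(B) produced = (2/2) × 12.30 = 12.30 mol
Step 2:
n(B) available = 12.30 mol
n(J) = 354.0 / 64.50 = 5.488 mol
n/ν → B: 4.100, J: 5.488; B is limiting.
n(Q) = (2/3) × 12.30 = 8.200 mol
mass = 8.200 × 442.20 = 3626 g

3630 g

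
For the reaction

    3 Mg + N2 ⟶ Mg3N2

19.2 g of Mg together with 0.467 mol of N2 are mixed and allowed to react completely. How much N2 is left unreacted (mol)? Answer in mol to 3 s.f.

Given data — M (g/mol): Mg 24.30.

n(Mg) = 19.20 / 24.30 = 0.7901 mol
n(N2) = 0.4670 mol
n/ν for Mg = 0.7901/3 = 0.2634
n/ν for N2 = 0.4670/1 = 0.4670
Smallest n/ν is Mg → limiting reagent.
N2 consumed = (1/3) × 0.7901 = 0.2634 mol
N2 remaining = 0.4670 − 0.2634 = 0.2036 mol

0.204 mol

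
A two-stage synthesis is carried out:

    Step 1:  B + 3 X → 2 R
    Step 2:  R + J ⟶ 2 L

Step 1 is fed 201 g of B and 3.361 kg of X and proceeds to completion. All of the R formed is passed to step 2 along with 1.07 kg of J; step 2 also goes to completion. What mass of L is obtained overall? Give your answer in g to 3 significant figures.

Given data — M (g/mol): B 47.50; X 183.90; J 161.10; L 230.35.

Step 1:
n(B) = 201.0 / 47.50 = 4.232 mol
n(X) = 3.361×1000 / 183.90 = 18.28 mol
n/ν for B = 4.232/1 = 4.232
n/ν for X = 18.28/3 = 6.093
Smallest n/ν is B → limiting reagent.
n(R) produced = (2/1) × 4.232 = 8.464 mol
Step 2:
n(R) available = 8.464 mol
n(J) = 1.070×1000 / 161.10 = 6.642 mol
n/ν for R = 8.464/1 = 8.464
n/ν for J = 6.642/1 = 6.642
Smallest n/ν is J → limiting reagent.
n(L) = (2/1) × 6.642 = 13.28 mol
mass = 13.28 × 230.35 = 3059 g

3060 g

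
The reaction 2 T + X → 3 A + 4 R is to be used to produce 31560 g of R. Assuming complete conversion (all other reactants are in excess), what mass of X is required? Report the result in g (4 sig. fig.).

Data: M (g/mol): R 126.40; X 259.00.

n(R) = 31560 / 126.40 = 249.7 mol
n(X) = (1/4) × 249.7 = 62.43 mol
mass = 62.43 × 259.00 = 16170 g

16170 g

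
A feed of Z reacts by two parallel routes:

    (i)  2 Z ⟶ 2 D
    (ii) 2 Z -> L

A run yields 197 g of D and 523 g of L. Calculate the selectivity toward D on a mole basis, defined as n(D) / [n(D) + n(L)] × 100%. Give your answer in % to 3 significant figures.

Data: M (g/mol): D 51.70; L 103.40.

43.0 %

n(D) = 197 / 51.70 = 3.810 mol
n(L) = 523 / 103.40 = 5.058 mol
selectivity = 3.810/(3.810+5.058) × 100 = 42.96 %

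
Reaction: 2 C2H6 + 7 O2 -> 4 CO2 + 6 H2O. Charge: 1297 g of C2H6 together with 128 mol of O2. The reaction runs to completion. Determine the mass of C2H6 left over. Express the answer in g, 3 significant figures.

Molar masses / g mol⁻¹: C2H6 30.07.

n(C2H6) = 1297 / 30.07 = 43.13 mol
n(O2) = 128.0 mol
n/ν for C2H6 = 43.13/2 = 21.57
n/ν for O2 = 128.0/7 = 18.29
Smallest n/ν is O2 → limiting reagent.
C2H6 consumed = (2/7) × 128.0 = 36.57 mol
C2H6 remaining = 43.13 − 36.57 = 6.560 mol
mass = 6.560 × 30.07 = 197.3 g

197 g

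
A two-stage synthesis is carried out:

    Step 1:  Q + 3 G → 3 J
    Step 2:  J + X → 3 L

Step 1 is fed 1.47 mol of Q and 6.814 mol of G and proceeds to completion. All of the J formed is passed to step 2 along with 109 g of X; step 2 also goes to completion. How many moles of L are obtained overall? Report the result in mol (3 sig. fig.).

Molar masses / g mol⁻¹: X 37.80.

Step 1:
n(Q) = 1.470 mol
n(G) = 6.814 mol
n/ν → Q: 1.470, G: 2.271; Q is limiting.
n(J) produced = (3/1) × 1.470 = 4.410 mol
Step 2:
n(J) available = 4.410 mol
n(X) = 109.0 / 37.80 = 2.884 mol
n/ν → J: 4.410, X: 2.884; X is limiting.
n(L) = (3/1) × 2.884 = 8.652 mol

8.65 mol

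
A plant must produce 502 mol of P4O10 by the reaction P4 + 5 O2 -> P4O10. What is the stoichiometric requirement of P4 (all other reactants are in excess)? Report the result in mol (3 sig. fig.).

502 mol

n(P4O10) = 502.0 mol
n(P4) = (1/1) × 502.0 = 502.0 mol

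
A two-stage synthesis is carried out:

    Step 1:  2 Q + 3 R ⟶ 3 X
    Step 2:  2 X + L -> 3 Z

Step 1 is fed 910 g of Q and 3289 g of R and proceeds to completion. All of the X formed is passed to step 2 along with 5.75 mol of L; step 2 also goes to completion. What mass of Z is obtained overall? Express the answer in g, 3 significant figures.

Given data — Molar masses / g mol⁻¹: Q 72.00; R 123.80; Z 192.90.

Step 1:
n(Q) = 910.0 / 72.00 = 12.64 mol
n(R) = 3289 / 123.80 = 26.57 mol
n/ν for Q = 12.64/2 = 6.320
n/ν for R = 26.57/3 = 8.857
Smallest n/ν is Q → limiting reagent.
n(X) produced = (3/2) × 12.64 = 18.96 mol
Step 2:
n(X) available = 18.96 mol
n(L) = 5.750 mol
n/ν for X = 18.96/2 = 9.480
n/ν for L = 5.750/1 = 5.750
Smallest n/ν is L → limiting reagent.
n(Z) = (3/1) × 5.750 = 17.25 mol
mass = 17.25 × 192.90 = 3328 g

3330 g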